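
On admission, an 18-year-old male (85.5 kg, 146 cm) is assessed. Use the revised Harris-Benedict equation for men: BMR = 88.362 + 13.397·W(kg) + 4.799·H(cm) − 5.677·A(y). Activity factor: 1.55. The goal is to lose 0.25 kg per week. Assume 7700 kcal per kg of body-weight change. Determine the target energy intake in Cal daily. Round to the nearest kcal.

2565 Cal daily

Harris-Benedict: BMR = 88.362 + 13.397(85.5) + 4.799(146) − 5.677(18) = 1832.2735 kcal/day.
TEE = 1832.2735 × 1.55 = 2840.0239 kcal/day.
Required daily deficit = 0.25 × 7700 ÷ 7 = 275 kcal/day.
Target intake = 2840.0239 − 275 = 2565.0239 kcal/day.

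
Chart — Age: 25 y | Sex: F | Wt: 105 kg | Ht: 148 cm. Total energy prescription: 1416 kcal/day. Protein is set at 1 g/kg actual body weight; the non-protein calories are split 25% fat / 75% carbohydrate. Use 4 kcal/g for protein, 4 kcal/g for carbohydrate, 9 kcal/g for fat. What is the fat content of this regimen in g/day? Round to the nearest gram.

Protein = 1 × 105 = 105 g → 105 × 4 = 420 kcal.
Non-protein calories = 1416 − 420 = 996 kcal.
Fat: 25% × 996 = 249 kcal; carbohydrate: 747 kcal.
Fat: 249 kcal ÷ 9 kcal/g = 27.6667 g.

28 g/day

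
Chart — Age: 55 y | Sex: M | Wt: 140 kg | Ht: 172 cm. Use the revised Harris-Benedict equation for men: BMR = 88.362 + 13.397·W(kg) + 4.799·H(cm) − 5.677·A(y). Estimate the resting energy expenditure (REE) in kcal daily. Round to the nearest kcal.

2477 kcal daily

Harris-Benedict: BMR = 88.362 + 13.397(140) + 4.799(172) − 5.677(55) = 2477.135 kcal/day.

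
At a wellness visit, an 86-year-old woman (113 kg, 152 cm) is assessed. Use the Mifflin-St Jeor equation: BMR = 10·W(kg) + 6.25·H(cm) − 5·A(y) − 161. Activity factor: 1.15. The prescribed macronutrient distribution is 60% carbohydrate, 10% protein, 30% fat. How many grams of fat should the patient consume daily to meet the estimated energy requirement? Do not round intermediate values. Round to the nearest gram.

57 g/day

Mifflin-St Jeor (female): BMR = 10(113) + 6.25(152) − 5(86) − 161 = 1130 + 950 − 430 − 161 = 1489 kcal/day.
TEE = 1489 × 1.15 = 1712.35 kcal/day.
Fat energy = 30% × 1712.35 = 513.705 kcal.
Fat = 513.705 ÷ 9 kcal/g = 57.0783 g.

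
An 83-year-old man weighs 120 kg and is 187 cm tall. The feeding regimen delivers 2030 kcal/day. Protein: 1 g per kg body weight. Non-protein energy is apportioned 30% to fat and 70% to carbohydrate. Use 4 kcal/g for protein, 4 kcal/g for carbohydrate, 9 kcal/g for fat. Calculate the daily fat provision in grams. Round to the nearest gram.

52 g/day

Protein = 1 × 120 = 120 g → 120 × 4 = 480 kcal.
Non-protein calories = 2030 − 480 = 1550 kcal.
Fat: 30% × 1550 = 465 kcal; carbohydrate: 1085 kcal.
Fat: 465 kcal ÷ 9 kcal/g = 51.6667 g.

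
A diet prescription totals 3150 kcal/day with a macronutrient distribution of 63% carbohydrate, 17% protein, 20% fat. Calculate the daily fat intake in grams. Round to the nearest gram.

Fat energy = 20% × 3150 = 630 kcal.
At 9 kcal/g: 630 ÷ 9 = 70 g.

70 g/day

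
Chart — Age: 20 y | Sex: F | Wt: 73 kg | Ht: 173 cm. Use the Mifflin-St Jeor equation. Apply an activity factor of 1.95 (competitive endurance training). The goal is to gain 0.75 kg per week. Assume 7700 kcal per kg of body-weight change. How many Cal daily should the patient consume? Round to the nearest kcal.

Mifflin-St Jeor (female): BMR = 10(73) + 6.25(173) − 5(20) − 161 = 730 + 1081.25 − 100 − 161 = 1550.25 kcal/day.
TEE = 1550.25 × 1.95 = 3022.9875 kcal/day.
Required daily surplus = 0.75 × 7700 ÷ 7 = 825 kcal/day.
Target intake = 3022.9875 + 825 = 3847.9875 kcal/day.

3848 Cal daily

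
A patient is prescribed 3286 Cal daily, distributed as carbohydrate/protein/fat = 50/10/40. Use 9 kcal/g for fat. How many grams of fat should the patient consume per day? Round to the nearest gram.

146 g/day

Fat energy = 40% × 3286 = 1314.4 kcal.
At 9 kcal/g: 1314.4 ÷ 9 = 146.0444 g.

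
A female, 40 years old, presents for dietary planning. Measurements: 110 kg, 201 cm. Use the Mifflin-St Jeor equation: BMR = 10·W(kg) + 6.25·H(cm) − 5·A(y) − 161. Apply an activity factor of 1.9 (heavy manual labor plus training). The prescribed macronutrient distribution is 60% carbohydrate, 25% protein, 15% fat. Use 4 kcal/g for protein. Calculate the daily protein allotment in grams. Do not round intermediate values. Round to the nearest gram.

237 g/day

Mifflin-St Jeor (female): BMR = 10(110) + 6.25(201) − 5(40) − 161 = 1100 + 1256.25 − 200 − 161 = 1995.25 kcal/day.
TEE = 1995.25 × 1.9 = 3790.975 kcal/day.
Protein energy = 25% × 3790.975 = 947.7438 kcal.
Protein = 947.7438 ÷ 4 kcal/g = 236.9359 g.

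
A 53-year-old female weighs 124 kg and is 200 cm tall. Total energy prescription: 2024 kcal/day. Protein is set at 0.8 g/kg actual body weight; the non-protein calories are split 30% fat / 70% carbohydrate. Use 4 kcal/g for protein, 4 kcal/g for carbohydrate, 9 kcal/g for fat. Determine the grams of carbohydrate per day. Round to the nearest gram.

Protein = 0.8 × 124 = 99.2 g → 99.2 × 4 = 396.8 kcal.
Non-protein calories = 2024 − 396.8 = 1627.2 kcal.
Fat: 30% × 1627.2 = 488.16 kcal; carbohydrate: 1139.04 kcal.
Carbohydrate: 1139.04 kcal ÷ 4 kcal/g = 284.76 g.

285 g/day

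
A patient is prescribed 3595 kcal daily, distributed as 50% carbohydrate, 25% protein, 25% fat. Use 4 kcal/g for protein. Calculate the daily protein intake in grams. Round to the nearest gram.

225 g/day

Protein energy = 25% × 3595 = 898.75 kcal.
At 4 kcal/g: 898.75 ÷ 4 = 224.6875 g.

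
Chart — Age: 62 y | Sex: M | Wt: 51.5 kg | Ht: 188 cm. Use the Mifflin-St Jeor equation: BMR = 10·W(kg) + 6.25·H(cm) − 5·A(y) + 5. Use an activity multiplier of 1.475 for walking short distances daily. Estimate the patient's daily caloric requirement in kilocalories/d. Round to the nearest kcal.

Mifflin-St Jeor (male): BMR = 10(51.5) + 6.25(188) − 5(62) + 5 = 515 + 1175 − 310 + 5 = 1385 kcal/day.
TEE = BMR × activity factor = 1385 × 1.475 = 2042.875 kcal/day.

2043 kilocalories/d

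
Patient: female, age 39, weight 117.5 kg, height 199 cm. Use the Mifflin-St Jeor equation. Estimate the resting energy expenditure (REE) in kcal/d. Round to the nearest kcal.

Mifflin-St Jeor (female): BMR = 10(117.5) + 6.25(199) − 5(39) − 161 = 1175 + 1243.75 − 195 − 161 = 2062.75 kcal/day.

2063 kcal/d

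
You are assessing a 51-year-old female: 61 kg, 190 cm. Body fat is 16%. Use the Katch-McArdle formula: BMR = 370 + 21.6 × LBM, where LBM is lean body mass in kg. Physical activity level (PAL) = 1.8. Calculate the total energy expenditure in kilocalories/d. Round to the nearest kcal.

2658 kilocalories/d

LBM = 61 × (1 − 0.16) = 51.24 kg. Katch-McArdle: BMR = 370 + 21.6 × 51.24 = 1476.784 kcal/day.
TEE = BMR × activity factor = 1476.784 × 1.8 = 2658.2112 kcal/day.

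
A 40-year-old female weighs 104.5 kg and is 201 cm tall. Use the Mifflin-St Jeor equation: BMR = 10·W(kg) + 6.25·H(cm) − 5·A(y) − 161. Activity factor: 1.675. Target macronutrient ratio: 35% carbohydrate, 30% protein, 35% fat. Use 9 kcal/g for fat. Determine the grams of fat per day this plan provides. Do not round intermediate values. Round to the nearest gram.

Mifflin-St Jeor (female): BMR = 10(104.5) + 6.25(201) − 5(40) − 161 = 1045 + 1256.25 − 200 − 161 = 1940.25 kcal/day.
TEE = 1940.25 × 1.675 = 3249.9188 kcal/day.
Fat energy = 35% × 3249.9188 = 1137.4716 kcal.
Fat = 1137.4716 ÷ 9 kcal/g = 126.3857 g.

126 g/day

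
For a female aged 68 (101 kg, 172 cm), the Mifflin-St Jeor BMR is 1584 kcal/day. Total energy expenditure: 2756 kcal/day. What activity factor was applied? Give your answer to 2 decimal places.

Activity factor = TEE ÷ BMR = 2756 ÷ 1584 = 1.74.

1.74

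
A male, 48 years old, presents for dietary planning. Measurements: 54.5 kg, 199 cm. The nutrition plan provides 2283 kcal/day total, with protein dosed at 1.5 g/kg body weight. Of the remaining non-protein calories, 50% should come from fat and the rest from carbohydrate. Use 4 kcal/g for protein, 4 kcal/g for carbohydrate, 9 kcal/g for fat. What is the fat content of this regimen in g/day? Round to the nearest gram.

109 g/day

Protein = 1.5 × 54.5 = 81.75 g → 81.75 × 4 = 327 kcal.
Non-protein calories = 2283 − 327 = 1956 kcal.
Fat: 50% × 1956 = 978 kcal; carbohydrate: 978 kcal.
Fat: 978 kcal ÷ 9 kcal/g = 108.6667 g.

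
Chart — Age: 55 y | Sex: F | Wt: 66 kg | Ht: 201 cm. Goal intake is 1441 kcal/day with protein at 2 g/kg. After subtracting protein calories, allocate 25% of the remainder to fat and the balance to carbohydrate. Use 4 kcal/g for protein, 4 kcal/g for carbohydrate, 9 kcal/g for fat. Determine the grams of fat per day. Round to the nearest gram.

25 g/day

Protein = 2 × 66 = 132 g → 132 × 4 = 528 kcal.
Non-protein calories = 1441 − 528 = 913 kcal.
Fat: 25% × 913 = 228.25 kcal; carbohydrate: 684.75 kcal.
Fat: 228.25 kcal ÷ 9 kcal/g = 25.3611 g.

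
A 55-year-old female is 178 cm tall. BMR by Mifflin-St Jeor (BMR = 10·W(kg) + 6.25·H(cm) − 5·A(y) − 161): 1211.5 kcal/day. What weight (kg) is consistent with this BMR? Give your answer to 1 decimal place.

53.5 kg

1211.5 = 10·W + 6.25(178) − 5(55) − 161
10·W = 1211.5 − 676.5 = 535, so W = 53.5 kg.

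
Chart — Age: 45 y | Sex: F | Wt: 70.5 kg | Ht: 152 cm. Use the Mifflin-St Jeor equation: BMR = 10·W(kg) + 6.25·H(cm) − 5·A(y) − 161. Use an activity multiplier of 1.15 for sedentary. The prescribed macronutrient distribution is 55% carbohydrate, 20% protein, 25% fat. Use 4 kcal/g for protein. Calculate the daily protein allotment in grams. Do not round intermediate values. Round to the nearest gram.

Mifflin-St Jeor (female): BMR = 10(70.5) + 6.25(152) − 5(45) − 161 = 705 + 950 − 225 − 161 = 1269 kcal/day.
TEE = 1269 × 1.15 = 1459.35 kcal/day.
Protein energy = 20% × 1459.35 = 291.87 kcal.
Protein = 291.87 ÷ 4 kcal/g = 72.9675 g.

73 g/day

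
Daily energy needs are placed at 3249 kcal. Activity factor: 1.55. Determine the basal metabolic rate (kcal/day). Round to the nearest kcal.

BMR = TEE ÷ activity factor = 3249 ÷ 1.55 = 2096.129 kcal/day.

2096 kcal/day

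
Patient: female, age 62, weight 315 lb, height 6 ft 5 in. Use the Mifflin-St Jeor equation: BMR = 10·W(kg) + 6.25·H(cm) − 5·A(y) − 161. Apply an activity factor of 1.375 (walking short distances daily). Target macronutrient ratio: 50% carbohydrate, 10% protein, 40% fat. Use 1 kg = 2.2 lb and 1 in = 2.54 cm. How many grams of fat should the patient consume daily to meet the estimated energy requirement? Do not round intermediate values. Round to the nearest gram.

Convert to metric: weight = 315 ÷ 2.2 = 143.1818 kg; height = (6×12 + 5) × 2.54 = 77 × 2.54 = 195.58 cm.
Mifflin-St Jeor (female): BMR = 10(143.1818) + 6.25(195.58) − 5(62) − 161 = 1431.8182 + 1222.375 − 310 − 161 = 2183.1932 kcal/day.
TEE = 2183.1932 × 1.375 = 3001.8906 kcal/day.
Fat energy = 40% × 3001.8906 = 1200.7563 kcal.
Fat = 1200.7563 ÷ 9 kcal/g = 133.4174 g.

133 g/day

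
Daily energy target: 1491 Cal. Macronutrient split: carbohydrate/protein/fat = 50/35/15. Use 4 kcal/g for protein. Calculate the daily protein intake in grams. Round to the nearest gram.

Protein energy = 35% × 1491 = 521.85 kcal.
At 4 kcal/g: 521.85 ÷ 4 = 130.4625 g.

130 g/day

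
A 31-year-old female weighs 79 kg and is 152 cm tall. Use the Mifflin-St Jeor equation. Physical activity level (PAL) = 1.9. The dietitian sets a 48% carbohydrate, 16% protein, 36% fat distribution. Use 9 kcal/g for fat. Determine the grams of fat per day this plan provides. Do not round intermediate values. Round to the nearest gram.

Mifflin-St Jeor (female): BMR = 10(79) + 6.25(152) − 5(31) − 161 = 790 + 950 − 155 − 161 = 1424 kcal/day.
TEE = 1424 × 1.9 = 2705.6 kcal/day.
Fat energy = 36% × 2705.6 = 974.016 kcal.
Fat = 974.016 ÷ 9 kcal/g = 108.224 g.

108 g/day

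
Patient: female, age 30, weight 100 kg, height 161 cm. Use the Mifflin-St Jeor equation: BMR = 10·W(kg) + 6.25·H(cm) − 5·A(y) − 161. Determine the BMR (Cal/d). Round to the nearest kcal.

1695 Cal/d

Mifflin-St Jeor (female): BMR = 10(100) + 6.25(161) − 5(30) − 161 = 1000 + 1006.25 − 150 − 161 = 1695.25 kcal/day.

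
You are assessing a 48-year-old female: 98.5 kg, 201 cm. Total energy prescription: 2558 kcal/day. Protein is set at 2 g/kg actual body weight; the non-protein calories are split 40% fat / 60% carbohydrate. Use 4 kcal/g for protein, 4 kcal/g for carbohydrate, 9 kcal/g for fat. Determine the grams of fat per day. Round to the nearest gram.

Protein = 2 × 98.5 = 197 g → 197 × 4 = 788 kcal.
Non-protein calories = 2558 − 788 = 1770 kcal.
Fat: 40% × 1770 = 708 kcal; carbohydrate: 1062 kcal.
Fat: 708 kcal ÷ 9 kcal/g = 78.6667 g.

79 g/day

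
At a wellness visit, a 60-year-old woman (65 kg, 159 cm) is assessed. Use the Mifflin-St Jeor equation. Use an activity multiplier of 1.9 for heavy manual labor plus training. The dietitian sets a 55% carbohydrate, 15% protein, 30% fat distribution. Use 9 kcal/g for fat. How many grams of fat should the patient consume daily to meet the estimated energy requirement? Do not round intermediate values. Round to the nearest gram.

75 g/day

Mifflin-St Jeor (female): BMR = 10(65) + 6.25(159) − 5(60) − 161 = 650 + 993.75 − 300 − 161 = 1182.75 kcal/day.
TEE = 1182.75 × 1.9 = 2247.225 kcal/day.
Fat energy = 30% × 2247.225 = 674.1675 kcal.
Fat = 674.1675 ÷ 9 kcal/g = 74.9075 g.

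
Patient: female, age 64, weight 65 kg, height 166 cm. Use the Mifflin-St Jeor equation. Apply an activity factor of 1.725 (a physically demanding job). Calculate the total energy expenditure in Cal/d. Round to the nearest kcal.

Mifflin-St Jeor (female): BMR = 10(65) + 6.25(166) − 5(64) − 161 = 650 + 1037.5 − 320 − 161 = 1206.5 kcal/day.
TEE = BMR × activity factor = 1206.5 × 1.725 = 2081.2125 kcal/day.

2081 Cal/d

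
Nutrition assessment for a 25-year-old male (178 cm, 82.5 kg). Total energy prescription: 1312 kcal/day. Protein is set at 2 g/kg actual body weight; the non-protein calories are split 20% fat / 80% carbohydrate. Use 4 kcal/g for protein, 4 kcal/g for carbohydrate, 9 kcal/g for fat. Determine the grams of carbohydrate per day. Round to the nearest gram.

130 g/day

Protein = 2 × 82.5 = 165 g → 165 × 4 = 660 kcal.
Non-protein calories = 1312 − 660 = 652 kcal.
Fat: 20% × 652 = 130.4 kcal; carbohydrate: 521.6 kcal.
Carbohydrate: 521.6 kcal ÷ 4 kcal/g = 130.4 g.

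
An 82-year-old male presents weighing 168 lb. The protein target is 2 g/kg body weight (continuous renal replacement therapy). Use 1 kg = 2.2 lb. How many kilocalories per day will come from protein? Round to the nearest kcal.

Weight in kg = 168 ÷ 2.2 = 76.3636 kg.
Protein = 2 g/kg × 76.3636 kg = 152.7273 g/day.
Protein energy = 152.7273 g × 4 kcal/g = 610.9091 kcal/day.

611 kcal/day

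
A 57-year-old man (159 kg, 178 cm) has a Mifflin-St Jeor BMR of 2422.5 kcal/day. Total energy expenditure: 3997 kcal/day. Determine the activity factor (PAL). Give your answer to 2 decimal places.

Activity factor = TEE ÷ BMR = 3997 ÷ 2422.5 = 1.65.

1.65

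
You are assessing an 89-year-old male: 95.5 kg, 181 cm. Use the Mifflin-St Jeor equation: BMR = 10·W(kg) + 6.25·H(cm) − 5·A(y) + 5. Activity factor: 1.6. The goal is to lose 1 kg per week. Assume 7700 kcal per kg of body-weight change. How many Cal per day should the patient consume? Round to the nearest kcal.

1534 Cal per day

Mifflin-St Jeor (male): BMR = 10(95.5) + 6.25(181) − 5(89) + 5 = 955 + 1131.25 − 445 + 5 = 1646.25 kcal/day.
TEE = 1646.25 × 1.6 = 2634 kcal/day.
Required daily deficit = 1 × 7700 ÷ 7 = 1100 kcal/day.
Target intake = 2634 − 1100 = 1534 kcal/day.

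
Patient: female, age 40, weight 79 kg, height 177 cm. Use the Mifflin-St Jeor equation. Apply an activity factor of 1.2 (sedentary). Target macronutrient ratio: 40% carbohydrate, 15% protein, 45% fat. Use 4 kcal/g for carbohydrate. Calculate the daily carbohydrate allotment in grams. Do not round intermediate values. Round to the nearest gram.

Mifflin-St Jeor (female): BMR = 10(79) + 6.25(177) − 5(40) − 161 = 790 + 1106.25 − 200 − 161 = 1535.25 kcal/day.
TEE = 1535.25 × 1.2 = 1842.3 kcal/day.
Carbohydrate energy = 40% × 1842.3 = 736.92 kcal.
Carbohydrate = 736.92 ÷ 4 kcal/g = 184.23 g.

184 g/day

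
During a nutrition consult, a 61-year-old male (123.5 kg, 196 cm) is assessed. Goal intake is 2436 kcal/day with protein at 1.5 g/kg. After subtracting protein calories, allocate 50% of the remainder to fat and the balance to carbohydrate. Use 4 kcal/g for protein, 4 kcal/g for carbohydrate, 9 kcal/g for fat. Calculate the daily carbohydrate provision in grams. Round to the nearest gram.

212 g/day

Protein = 1.5 × 123.5 = 185.25 g → 185.25 × 4 = 741 kcal.
Non-protein calories = 2436 − 741 = 1695 kcal.
Fat: 50% × 1695 = 847.5 kcal; carbohydrate: 847.5 kcal.
Carbohydrate: 847.5 kcal ÷ 4 kcal/g = 211.875 g.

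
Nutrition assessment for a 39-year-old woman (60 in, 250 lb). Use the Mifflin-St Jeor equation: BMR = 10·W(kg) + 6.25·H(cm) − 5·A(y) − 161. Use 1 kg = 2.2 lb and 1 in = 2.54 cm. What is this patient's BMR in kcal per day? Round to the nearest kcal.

Convert to metric: weight = 250 ÷ 2.2 = 113.6364 kg; height = 60 × 2.54 = 152.4 cm.
Mifflin-St Jeor (female): BMR = 10(113.6364) + 6.25(152.4) − 5(39) − 161 = 1136.3636 + 952.5 − 195 − 161 = 1732.8636 kcal/day.

1733 kcal per day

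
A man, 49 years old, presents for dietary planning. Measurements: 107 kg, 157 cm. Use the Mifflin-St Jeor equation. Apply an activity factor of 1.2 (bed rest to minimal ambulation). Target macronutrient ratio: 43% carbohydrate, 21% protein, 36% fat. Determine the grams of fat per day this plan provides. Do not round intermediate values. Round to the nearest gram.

Mifflin-St Jeor (male): BMR = 10(107) + 6.25(157) − 5(49) + 5 = 1070 + 981.25 − 245 + 5 = 1811.25 kcal/day.
TEE = 1811.25 × 1.2 = 2173.5 kcal/day.
Fat energy = 36% × 2173.5 = 782.46 kcal.
Fat = 782.46 ÷ 9 kcal/g = 86.94 g.

87 g/day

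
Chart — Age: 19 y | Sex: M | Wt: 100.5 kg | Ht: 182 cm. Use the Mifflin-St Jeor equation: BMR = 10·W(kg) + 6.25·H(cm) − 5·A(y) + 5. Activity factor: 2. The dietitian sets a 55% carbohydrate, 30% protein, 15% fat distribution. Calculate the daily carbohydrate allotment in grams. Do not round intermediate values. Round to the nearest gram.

564 g/day

Mifflin-St Jeor (male): BMR = 10(100.5) + 6.25(182) − 5(19) + 5 = 1005 + 1137.5 − 95 + 5 = 2052.5 kcal/day.
TEE = 2052.5 × 2 = 4105 kcal/day.
Carbohydrate energy = 55% × 4105 = 2257.75 kcal.
Carbohydrate = 2257.75 ÷ 4 kcal/g = 564.4375 g.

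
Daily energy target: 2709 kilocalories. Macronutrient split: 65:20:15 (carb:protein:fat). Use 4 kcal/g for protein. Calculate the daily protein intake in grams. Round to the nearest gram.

Protein energy = 20% × 2709 = 541.8 kcal.
At 4 kcal/g: 541.8 ÷ 4 = 135.45 g.

135 g/day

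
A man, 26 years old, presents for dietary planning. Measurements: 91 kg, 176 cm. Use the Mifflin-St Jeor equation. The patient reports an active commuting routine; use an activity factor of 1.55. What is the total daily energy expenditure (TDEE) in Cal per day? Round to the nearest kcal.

Mifflin-St Jeor (male): BMR = 10(91) + 6.25(176) − 5(26) + 5 = 910 + 1100 − 130 + 5 = 1885 kcal/day.
TEE = BMR × activity factor = 1885 × 1.55 = 2921.75 kcal/day.

2922 Cal per day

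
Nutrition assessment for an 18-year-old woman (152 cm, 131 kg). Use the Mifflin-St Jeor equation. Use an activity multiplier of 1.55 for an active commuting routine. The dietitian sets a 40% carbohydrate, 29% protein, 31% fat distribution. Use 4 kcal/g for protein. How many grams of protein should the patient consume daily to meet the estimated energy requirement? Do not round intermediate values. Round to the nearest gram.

Mifflin-St Jeor (female): BMR = 10(131) + 6.25(152) − 5(18) − 161 = 1310 + 950 − 90 − 161 = 2009 kcal/day.
TEE = 2009 × 1.55 = 3113.95 kcal/day.
Protein energy = 29% × 3113.95 = 903.0455 kcal.
Protein = 903.0455 ÷ 4 kcal/g = 225.7614 g.

226 g/day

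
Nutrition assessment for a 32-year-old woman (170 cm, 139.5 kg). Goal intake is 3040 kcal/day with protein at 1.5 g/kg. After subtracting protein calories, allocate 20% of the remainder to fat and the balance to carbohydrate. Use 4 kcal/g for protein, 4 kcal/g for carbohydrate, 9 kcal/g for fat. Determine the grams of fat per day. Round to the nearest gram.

49 g/day

Protein = 1.5 × 139.5 = 209.25 g → 209.25 × 4 = 837 kcal.
Non-protein calories = 3040 − 837 = 2203 kcal.
Fat: 20% × 2203 = 440.6 kcal; carbohydrate: 1762.4 kcal.
Fat: 440.6 kcal ÷ 9 kcal/g = 48.9556 g.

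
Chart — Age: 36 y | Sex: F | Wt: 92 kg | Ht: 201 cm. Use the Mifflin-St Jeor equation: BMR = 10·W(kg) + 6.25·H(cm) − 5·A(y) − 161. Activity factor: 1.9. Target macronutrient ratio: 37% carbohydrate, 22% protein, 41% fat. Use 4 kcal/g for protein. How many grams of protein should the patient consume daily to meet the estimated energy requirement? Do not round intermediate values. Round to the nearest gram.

Mifflin-St Jeor (female): BMR = 10(92) + 6.25(201) − 5(36) − 161 = 920 + 1256.25 − 180 − 161 = 1835.25 kcal/day.
TEE = 1835.25 × 1.9 = 3486.975 kcal/day.
Protein energy = 22% × 3486.975 = 767.1345 kcal.
Protein = 767.1345 ÷ 4 kcal/g = 191.7836 g.

192 g/day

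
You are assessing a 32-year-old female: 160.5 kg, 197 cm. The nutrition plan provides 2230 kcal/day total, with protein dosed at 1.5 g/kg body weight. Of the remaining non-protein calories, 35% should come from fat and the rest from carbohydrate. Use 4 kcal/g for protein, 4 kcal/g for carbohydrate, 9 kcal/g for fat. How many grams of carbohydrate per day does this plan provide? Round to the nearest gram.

Protein = 1.5 × 160.5 = 240.75 g → 240.75 × 4 = 963 kcal.
Non-protein calories = 2230 − 963 = 1267 kcal.
Fat: 35% × 1267 = 443.45 kcal; carbohydrate: 823.55 kcal.
Carbohydrate: 823.55 kcal ÷ 4 kcal/g = 205.8875 g.

206 g/day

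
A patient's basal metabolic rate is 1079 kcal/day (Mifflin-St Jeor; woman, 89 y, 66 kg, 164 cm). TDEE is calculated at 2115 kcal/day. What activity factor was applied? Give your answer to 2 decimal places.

1.96

Activity factor = TEE ÷ BMR = 2115 ÷ 1079 = 1.96.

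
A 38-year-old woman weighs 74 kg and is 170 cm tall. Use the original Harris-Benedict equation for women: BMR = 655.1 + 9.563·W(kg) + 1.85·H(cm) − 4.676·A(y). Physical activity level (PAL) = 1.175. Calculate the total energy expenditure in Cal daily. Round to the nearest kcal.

1762 Cal daily

Harris-Benedict: BMR = 655.1 + 9.563(74) + 1.85(170) − 4.676(38) = 1499.574 kcal/day.
TEE = BMR × activity factor = 1499.574 × 1.175 = 1761.9995 kcal/day.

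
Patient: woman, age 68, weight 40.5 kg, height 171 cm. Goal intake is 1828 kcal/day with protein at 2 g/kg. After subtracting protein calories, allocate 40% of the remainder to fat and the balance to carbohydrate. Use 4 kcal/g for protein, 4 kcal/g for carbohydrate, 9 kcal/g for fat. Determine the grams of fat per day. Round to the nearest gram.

67 g/day

Protein = 2 × 40.5 = 81 g → 81 × 4 = 324 kcal.
Non-protein calories = 1828 − 324 = 1504 kcal.
Fat: 40% × 1504 = 601.6 kcal; carbohydrate: 902.4 kcal.
Fat: 601.6 kcal ÷ 9 kcal/g = 66.8444 g.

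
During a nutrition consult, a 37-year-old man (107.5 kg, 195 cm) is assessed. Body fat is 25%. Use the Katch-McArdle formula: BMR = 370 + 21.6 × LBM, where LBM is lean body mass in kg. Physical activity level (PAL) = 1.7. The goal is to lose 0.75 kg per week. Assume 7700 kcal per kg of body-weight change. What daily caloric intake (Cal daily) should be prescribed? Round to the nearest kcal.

2765 Cal daily

LBM = 107.5 × (1 − 0.25) = 80.625 kg. Katch-McArdle: BMR = 370 + 21.6 × 80.625 = 2111.5 kcal/day.
TEE = 2111.5 × 1.7 = 3589.55 kcal/day.
Required daily deficit = 0.75 × 7700 ÷ 7 = 825 kcal/day.
Target intake = 3589.55 − 825 = 2764.55 kcal/day.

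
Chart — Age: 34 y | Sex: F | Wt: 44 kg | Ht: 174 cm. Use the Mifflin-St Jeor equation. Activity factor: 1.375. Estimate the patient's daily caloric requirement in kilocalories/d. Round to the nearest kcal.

Mifflin-St Jeor (female): BMR = 10(44) + 6.25(174) − 5(34) − 161 = 440 + 1087.5 − 170 − 161 = 1196.5 kcal/day.
TEE = BMR × activity factor = 1196.5 × 1.375 = 1645.1875 kcal/day.

1645 kilocalories/d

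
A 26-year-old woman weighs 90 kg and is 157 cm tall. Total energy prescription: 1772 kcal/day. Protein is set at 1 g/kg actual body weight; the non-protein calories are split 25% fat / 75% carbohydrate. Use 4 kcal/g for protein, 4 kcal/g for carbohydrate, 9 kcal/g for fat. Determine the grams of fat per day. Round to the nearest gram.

39 g/day

Protein = 1 × 90 = 90 g → 90 × 4 = 360 kcal.
Non-protein calories = 1772 − 360 = 1412 kcal.
Fat: 25% × 1412 = 353 kcal; carbohydrate: 1059 kcal.
Fat: 353 kcal ÷ 9 kcal/g = 39.2222 g.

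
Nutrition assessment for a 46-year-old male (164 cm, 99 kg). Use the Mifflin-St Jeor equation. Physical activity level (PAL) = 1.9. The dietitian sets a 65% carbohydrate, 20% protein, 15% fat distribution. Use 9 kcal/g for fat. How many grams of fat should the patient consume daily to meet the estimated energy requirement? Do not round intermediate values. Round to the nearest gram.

57 g/day

Mifflin-St Jeor (male): BMR = 10(99) + 6.25(164) − 5(46) + 5 = 990 + 1025 − 230 + 5 = 1790 kcal/day.
TEE = 1790 × 1.9 = 3401 kcal/day.
Fat energy = 15% × 3401 = 510.15 kcal.
Fat = 510.15 ÷ 9 kcal/g = 56.6833 g.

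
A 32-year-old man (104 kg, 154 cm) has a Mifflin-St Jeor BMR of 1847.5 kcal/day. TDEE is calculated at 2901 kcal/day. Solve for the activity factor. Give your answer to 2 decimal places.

Activity factor = TEE ÷ BMR = 2901 ÷ 1847.5 = 1.57.

1.57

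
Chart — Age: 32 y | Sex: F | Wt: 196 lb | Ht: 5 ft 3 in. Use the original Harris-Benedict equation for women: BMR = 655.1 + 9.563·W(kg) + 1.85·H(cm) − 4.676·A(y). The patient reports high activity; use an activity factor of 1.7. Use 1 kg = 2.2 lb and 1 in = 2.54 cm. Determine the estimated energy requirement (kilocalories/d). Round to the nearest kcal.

Convert to metric: weight = 196 ÷ 2.2 = 89.0909 kg; height = (5×12 + 3) × 2.54 = 63 × 2.54 = 160.02 cm.
Harris-Benedict: BMR = 655.1 + 9.563(89.0909) + 1.85(160.02) − 4.676(32) = 1653.4814 kcal/day.
TEE = BMR × activity factor = 1653.4814 × 1.7 = 2810.9183 kcal/day.

2811 kilocalories/d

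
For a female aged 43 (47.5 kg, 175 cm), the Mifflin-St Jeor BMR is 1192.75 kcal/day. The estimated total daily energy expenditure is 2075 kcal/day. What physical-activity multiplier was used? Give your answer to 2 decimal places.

1.74

Activity factor = TEE ÷ BMR = 2075 ÷ 1192.75 = 1.74.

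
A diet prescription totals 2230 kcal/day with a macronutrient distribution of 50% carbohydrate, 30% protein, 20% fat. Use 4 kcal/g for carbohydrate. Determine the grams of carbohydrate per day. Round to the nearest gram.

Carbohydrate energy = 50% × 2230 = 1115 kcal.
At 4 kcal/g: 1115 ÷ 4 = 278.75 g.

279 g/day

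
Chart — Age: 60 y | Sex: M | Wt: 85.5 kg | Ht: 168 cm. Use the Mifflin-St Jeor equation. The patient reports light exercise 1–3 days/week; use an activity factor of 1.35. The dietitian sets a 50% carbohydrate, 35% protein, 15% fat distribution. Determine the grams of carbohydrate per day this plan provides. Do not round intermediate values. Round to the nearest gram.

Mifflin-St Jeor (male): BMR = 10(85.5) + 6.25(168) − 5(60) + 5 = 855 + 1050 − 300 + 5 = 1610 kcal/day.
TEE = 1610 × 1.35 = 2173.5 kcal/day.
Carbohydrate energy = 50% × 2173.5 = 1086.75 kcal.
Carbohydrate = 1086.75 ÷ 4 kcal/g = 271.6875 g.

272 g/day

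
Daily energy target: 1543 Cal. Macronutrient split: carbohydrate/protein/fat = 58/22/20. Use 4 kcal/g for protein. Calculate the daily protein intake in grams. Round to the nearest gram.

85 g/day

Protein energy = 22% × 1543 = 339.46 kcal.
At 4 kcal/g: 339.46 ÷ 4 = 84.865 g.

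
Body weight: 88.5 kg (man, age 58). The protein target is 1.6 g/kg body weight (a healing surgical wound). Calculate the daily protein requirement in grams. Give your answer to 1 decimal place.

Protein = 1.6 g/kg × 88.5 kg = 141.6 g/day.

141.6 g/day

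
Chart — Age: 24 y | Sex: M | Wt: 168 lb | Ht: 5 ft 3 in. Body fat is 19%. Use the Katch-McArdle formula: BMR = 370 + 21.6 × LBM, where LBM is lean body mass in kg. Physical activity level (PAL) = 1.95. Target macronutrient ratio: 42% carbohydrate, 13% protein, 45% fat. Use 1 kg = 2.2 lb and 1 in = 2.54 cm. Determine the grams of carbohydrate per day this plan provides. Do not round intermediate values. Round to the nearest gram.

Convert to metric: weight = 168 ÷ 2.2 = 76.3636 kg; height = (5×12 + 3) × 2.54 = 63 × 2.54 = 160.02 cm.
LBM = 76.3636 × (1 − 0.19) = 61.8545 kg. Katch-McArdle: BMR = 370 + 21.6 × 61.8545 = 1706.0582 kcal/day.
TEE = 1706.0582 × 1.95 = 3326.8135 kcal/day.
Carbohydrate energy = 42% × 3326.8135 = 1397.2617 kcal.
Carbohydrate = 1397.2617 ÷ 4 kcal/g = 349.3154 g.

349 g/day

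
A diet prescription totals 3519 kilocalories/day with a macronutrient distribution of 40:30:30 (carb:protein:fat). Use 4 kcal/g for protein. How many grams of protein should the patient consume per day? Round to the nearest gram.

Protein energy = 30% × 3519 = 1055.7 kcal.
At 4 kcal/g: 1055.7 ÷ 4 = 263.925 g.

264 g/day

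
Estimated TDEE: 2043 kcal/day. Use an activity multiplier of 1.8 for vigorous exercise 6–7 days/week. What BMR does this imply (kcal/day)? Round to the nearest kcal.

1135 kcal/day

BMR = TEE ÷ activity factor = 2043 ÷ 1.8 = 1135 kcal/day.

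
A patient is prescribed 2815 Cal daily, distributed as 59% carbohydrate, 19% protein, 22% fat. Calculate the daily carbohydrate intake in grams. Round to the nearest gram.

Carbohydrate energy = 59% × 2815 = 1660.85 kcal.
At 4 kcal/g: 1660.85 ÷ 4 = 415.2125 g.

415 g/day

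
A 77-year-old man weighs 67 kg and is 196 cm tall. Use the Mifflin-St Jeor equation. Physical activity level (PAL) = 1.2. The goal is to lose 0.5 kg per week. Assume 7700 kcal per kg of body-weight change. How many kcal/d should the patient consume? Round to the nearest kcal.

Mifflin-St Jeor (male): BMR = 10(67) + 6.25(196) − 5(77) + 5 = 670 + 1225 − 385 + 5 = 1515 kcal/day.
TEE = 1515 × 1.2 = 1818 kcal/day.
Required daily deficit = 0.5 × 7700 ÷ 7 = 550 kcal/day.
Target intake = 1818 − 550 = 1268 kcal/day.

1268 kcal/d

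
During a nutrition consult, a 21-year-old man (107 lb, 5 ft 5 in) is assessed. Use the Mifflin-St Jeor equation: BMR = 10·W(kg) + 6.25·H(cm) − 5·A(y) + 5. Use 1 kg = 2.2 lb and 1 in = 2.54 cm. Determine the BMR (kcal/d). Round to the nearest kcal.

Convert to metric: weight = 107 ÷ 2.2 = 48.6364 kg; height = (5×12 + 5) × 2.54 = 65 × 2.54 = 165.1 cm.
Mifflin-St Jeor (male): BMR = 10(48.6364) + 6.25(165.1) − 5(21) + 5 = 486.3636 + 1031.875 − 105 + 5 = 1418.2386 kcal/day.

1418 kcal/d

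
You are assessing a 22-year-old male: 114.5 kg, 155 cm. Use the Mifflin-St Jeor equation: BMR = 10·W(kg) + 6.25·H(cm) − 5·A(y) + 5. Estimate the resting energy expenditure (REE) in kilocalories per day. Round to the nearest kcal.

2009 kilocalories per day

Mifflin-St Jeor (male): BMR = 10(114.5) + 6.25(155) − 5(22) + 5 = 1145 + 968.75 − 110 + 5 = 2008.75 kcal/day.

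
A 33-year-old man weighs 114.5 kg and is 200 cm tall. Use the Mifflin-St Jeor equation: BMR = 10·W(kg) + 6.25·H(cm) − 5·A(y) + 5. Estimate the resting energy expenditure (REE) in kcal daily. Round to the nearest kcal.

Mifflin-St Jeor (male): BMR = 10(114.5) + 6.25(200) − 5(33) + 5 = 1145 + 1250 − 165 + 5 = 2235 kcal/day.

2235 kcal daily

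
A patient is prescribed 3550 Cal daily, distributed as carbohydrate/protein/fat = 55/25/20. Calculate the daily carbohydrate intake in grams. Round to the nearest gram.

Carbohydrate energy = 55% × 3550 = 1952.5 kcal.
At 4 kcal/g: 1952.5 ÷ 4 = 488.125 g.

488 g/day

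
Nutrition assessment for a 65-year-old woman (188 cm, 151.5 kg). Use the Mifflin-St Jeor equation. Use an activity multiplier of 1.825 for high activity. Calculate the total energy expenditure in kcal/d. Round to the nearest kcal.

4022 kcal/d

Mifflin-St Jeor (female): BMR = 10(151.5) + 6.25(188) − 5(65) − 161 = 1515 + 1175 − 325 − 161 = 2204 kcal/day.
TEE = BMR × activity factor = 2204 × 1.825 = 4022.3 kcal/day.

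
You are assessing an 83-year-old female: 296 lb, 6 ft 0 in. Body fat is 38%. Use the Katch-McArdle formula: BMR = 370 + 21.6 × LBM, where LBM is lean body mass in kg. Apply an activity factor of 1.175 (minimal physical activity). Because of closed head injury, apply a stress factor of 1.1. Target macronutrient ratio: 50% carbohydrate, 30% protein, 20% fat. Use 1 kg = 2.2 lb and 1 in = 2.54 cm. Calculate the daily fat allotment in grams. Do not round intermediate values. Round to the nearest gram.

Convert to metric: weight = 296 ÷ 2.2 = 134.5455 kg; height = (6×12 + 0) × 2.54 = 72 × 2.54 = 182.88 cm.
LBM = 134.5455 × (1 − 0.38) = 83.4182 kg. Katch-McArdle: BMR = 370 + 21.6 × 83.4182 = 2171.8327 kcal/day.
TEE = 2171.8327 × 1.175 = 2551.9035 kcal/day.
With stress factor 1.1: 2551.9035 × 1.1 = 2807.0938 kcal/day.
Fat energy = 20% × 2807.0938 = 561.4188 kcal.
Fat = 561.4188 ÷ 9 kcal/g = 62.3799 g.

62 g/day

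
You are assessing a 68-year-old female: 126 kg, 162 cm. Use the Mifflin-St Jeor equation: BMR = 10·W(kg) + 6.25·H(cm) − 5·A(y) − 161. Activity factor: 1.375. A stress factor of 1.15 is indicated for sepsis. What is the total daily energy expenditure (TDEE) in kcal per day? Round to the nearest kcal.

2801 kcal per day

Mifflin-St Jeor (female): BMR = 10(126) + 6.25(162) − 5(68) − 161 = 1260 + 1012.5 − 340 − 161 = 1771.5 kcal/day.
TEE = BMR × activity factor = 1771.5 × 1.375 = 2435.8125 kcal/day.
Apply stress factor: 2435.8125 × 1.15 = 2801.1844 kcal/day.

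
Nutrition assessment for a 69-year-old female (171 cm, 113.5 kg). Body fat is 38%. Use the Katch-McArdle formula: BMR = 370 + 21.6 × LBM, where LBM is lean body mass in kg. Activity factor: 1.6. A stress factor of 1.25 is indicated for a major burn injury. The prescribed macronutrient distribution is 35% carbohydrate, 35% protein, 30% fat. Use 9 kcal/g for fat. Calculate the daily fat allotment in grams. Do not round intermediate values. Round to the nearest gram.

LBM = 113.5 × (1 − 0.38) = 70.37 kg. Katch-McArdle: BMR = 370 + 21.6 × 70.37 = 1889.992 kcal/day.
TEE = 1889.992 × 1.6 = 3023.9872 kcal/day.
With stress factor 1.25: 3023.9872 × 1.25 = 3779.984 kcal/day.
Fat energy = 30% × 3779.984 = 1133.9952 kcal.
Fat = 1133.9952 ÷ 9 kcal/g = 125.9995 g.

126 g/day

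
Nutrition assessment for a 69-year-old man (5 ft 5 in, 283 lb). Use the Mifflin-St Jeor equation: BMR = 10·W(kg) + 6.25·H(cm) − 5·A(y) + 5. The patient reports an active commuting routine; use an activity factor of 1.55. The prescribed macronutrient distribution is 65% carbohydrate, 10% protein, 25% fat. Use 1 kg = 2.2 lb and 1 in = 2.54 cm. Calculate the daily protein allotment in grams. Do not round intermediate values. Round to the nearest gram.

77 g/day

Convert to metric: weight = 283 ÷ 2.2 = 128.6364 kg; height = (5×12 + 5) × 2.54 = 65 × 2.54 = 165.1 cm.
Mifflin-St Jeor (male): BMR = 10(128.6364) + 6.25(165.1) − 5(69) + 5 = 1286.3636 + 1031.875 − 345 + 5 = 1978.2386 kcal/day.
TEE = 1978.2386 × 1.55 = 3066.2699 kcal/day.
Protein energy = 10% × 3066.2699 = 306.627 kcal.
Protein = 306.627 ÷ 4 kcal/g = 76.6567 g.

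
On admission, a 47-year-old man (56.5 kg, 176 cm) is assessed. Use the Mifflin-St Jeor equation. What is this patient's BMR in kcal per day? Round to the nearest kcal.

Mifflin-St Jeor (male): BMR = 10(56.5) + 6.25(176) − 5(47) + 5 = 565 + 1100 − 235 + 5 = 1435 kcal/day.

1435 kcal per day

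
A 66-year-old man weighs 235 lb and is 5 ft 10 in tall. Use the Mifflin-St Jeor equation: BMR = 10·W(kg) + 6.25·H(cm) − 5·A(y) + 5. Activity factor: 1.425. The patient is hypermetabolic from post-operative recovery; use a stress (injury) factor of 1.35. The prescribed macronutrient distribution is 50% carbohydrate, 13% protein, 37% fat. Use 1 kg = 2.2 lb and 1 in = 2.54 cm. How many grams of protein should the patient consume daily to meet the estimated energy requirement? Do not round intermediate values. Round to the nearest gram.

Convert to metric: weight = 235 ÷ 2.2 = 106.8182 kg; height = (5×12 + 10) × 2.54 = 70 × 2.54 = 177.8 cm.
Mifflin-St Jeor (male): BMR = 10(106.8182) + 6.25(177.8) − 5(66) + 5 = 1068.1818 + 1111.25 − 330 + 5 = 1854.4318 kcal/day.
TEE = 1854.4318 × 1.425 = 2642.5653 kcal/day.
With stress factor 1.35: 2642.5653 × 1.35 = 3567.4632 kcal/day.
Protein energy = 13% × 3567.4632 = 463.7702 kcal.
Protein = 463.7702 ÷ 4 kcal/g = 115.9426 g.

116 g/day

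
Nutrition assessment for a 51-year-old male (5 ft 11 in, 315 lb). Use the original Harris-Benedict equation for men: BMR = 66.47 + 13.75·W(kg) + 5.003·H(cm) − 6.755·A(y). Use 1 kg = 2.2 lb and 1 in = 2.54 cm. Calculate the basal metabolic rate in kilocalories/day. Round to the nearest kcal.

Convert to metric: weight = 315 ÷ 2.2 = 143.1818 kg; height = (5×12 + 11) × 2.54 = 71 × 2.54 = 180.34 cm.
Harris-Benedict: BMR = 66.47 + 13.75(143.1818) + 5.003(180.34) − 6.755(51) = 2592.956 kcal/day.

2593 kilocalories/day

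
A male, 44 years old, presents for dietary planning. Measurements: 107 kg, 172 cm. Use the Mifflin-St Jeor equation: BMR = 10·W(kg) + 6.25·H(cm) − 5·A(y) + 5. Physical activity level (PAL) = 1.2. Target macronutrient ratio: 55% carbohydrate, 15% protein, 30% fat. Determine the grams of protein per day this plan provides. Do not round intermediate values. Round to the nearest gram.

87 g/day

Mifflin-St Jeor (male): BMR = 10(107) + 6.25(172) − 5(44) + 5 = 1070 + 1075 − 220 + 5 = 1930 kcal/day.
TEE = 1930 × 1.2 = 2316 kcal/day.
Protein energy = 15% × 2316 = 347.4 kcal.
Protein = 347.4 ÷ 4 kcal/g = 86.85 g.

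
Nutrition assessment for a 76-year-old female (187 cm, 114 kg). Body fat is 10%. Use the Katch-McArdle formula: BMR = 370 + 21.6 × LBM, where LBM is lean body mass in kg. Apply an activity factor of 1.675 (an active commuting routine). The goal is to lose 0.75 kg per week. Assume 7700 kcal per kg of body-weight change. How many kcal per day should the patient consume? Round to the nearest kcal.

3507 kcal per day

LBM = 114 × (1 − 0.1) = 102.6 kg. Katch-McArdle: BMR = 370 + 21.6 × 102.6 = 2586.16 kcal/day.
TEE = 2586.16 × 1.675 = 4331.818 kcal/day.
Required daily deficit = 0.75 × 7700 ÷ 7 = 825 kcal/day.
Target intake = 4331.818 − 825 = 3506.818 kcal/day.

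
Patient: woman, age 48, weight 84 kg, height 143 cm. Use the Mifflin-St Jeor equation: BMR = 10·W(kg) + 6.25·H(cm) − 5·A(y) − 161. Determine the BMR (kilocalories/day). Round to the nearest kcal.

1333 kilocalories/day

Mifflin-St Jeor (female): BMR = 10(84) + 6.25(143) − 5(48) − 161 = 840 + 893.75 − 240 − 161 = 1332.75 kcal/day.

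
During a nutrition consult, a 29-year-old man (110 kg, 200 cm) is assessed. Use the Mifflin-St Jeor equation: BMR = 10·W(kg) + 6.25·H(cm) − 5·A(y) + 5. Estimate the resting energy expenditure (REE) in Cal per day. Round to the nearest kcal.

Mifflin-St Jeor (male): BMR = 10(110) + 6.25(200) − 5(29) + 5 = 1100 + 1250 − 145 + 5 = 2210 kcal/day.

2210 Cal per day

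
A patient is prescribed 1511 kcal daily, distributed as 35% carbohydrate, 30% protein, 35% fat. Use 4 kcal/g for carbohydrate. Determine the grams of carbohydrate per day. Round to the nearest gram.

132 g/day

Carbohydrate energy = 35% × 1511 = 528.85 kcal.
At 4 kcal/g: 528.85 ÷ 4 = 132.2125 g.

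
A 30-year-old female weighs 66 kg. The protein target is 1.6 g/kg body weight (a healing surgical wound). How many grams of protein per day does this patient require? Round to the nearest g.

106 g/day

Protein = 1.6 g/kg × 66 kg = 105.6 g/day.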